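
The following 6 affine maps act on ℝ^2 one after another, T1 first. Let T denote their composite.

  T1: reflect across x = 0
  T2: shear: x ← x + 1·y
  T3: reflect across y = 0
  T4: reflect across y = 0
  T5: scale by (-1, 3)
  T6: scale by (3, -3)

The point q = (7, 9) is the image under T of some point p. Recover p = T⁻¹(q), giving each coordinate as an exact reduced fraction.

p = (4/3, -1)

T1 = [-1 0 0; 0 1 0; 0 0 1]
T2·T1 = [-1 1 0; 0 1 0; 0 0 1]
T3·…·T1 = [-1 1 0; 0 -1 0; 0 0 1]
T4·…·T1 = [-1 1 0; 0 1 0; 0 0 1]
T5·…·T1 = [1 -1 0; 0 3 0; 0 0 1]
T6·…·T1 = [3 -3 0; 0 -9 0; 0 0 1]
det M = -27; M⁻¹ = [1/3 -1/9 0; 0 -1/9 0; 0 0 1]
M⁻¹ · (7, 9)ᵀ = (4/3, -1)ᵀ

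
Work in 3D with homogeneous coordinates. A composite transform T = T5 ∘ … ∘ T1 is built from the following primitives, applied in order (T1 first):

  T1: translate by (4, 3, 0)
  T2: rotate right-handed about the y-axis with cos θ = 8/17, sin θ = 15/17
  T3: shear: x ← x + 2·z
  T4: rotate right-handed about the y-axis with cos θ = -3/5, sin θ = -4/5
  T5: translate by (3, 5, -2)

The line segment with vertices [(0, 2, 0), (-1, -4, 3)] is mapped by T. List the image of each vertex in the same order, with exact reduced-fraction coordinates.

T1 translate by (4, 3, 0): (0, 2, 0) → (4, 5, 0); (-1, -4, 3) → (3, -1, 3)
T2 rotate right-handed about the y-axis with cos θ = 8/17, sin θ = 15/17: (4, 5, 0) → (32/17, 5, -60/17); (3, -1, 3) → (69/17, -1, -21/17)
T3 shear: x ← x + 2·z: (32/17, 5, -60/17) → (-88/17, 5, -60/17); (69/17, -1, -21/17) → (27/17, -1, -21/17)
T4 rotate right-handed about the y-axis with cos θ = -3/5, sin θ = -4/5: (-88/17, 5, -60/17) → (504/85, 5, -172/85); (27/17, -1, -21/17) → (3/85, -1, 171/85)
T5 translate by (3, 5, -2): (504/85, 5, -172/85) → (759/85, 10, -342/85); (3/85, -1, 171/85) → (258/85, 4, 1/85)

image vertices: (759/85, 10, -342/85), (258/85, 4, 1/85)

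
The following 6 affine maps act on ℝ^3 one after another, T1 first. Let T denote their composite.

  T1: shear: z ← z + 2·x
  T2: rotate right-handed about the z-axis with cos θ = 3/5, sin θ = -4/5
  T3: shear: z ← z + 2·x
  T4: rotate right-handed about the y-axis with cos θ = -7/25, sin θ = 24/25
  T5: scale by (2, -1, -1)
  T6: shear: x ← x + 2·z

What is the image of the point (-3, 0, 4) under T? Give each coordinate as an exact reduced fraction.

T(p) = (-2042/125, -12/5, -412/125)

T1 shear: z ← z + 2·x: (-3, 0, 4) → (-3, 0, -2)
T2 rotate right-handed about the z-axis with cos θ = 3/5, sin θ = -4/5: (-3, 0, -2) → (-9/5, 12/5, -2)
T3 shear: z ← z + 2·x: (-9/5, 12/5, -2) → (-9/5, 12/5, -28/5)
T4 rotate right-handed about the y-axis with cos θ = -7/25, sin θ = 24/25: (-9/5, 12/5, -28/5) → (-609/125, 12/5, 412/125)
T5 scale by (2, -1, -1): (-609/125, 12/5, 412/125) → (-1218/125, -12/5, -412/125)
T6 shear: x ← x + 2·z: (-1218/125, -12/5, -412/125) → (-2042/125, -12/5, -412/125)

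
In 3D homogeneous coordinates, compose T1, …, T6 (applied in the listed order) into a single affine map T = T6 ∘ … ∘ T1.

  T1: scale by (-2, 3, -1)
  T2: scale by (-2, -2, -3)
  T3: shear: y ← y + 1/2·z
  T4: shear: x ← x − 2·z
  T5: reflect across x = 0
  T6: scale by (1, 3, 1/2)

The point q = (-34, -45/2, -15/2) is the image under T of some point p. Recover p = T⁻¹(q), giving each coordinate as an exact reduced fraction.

T1 = [-2 0 0 0; 0 3 0 0; 0 0 -1 0; 0 0 0 1]
T2·T1 = [4 0 0 0; 0 -6 0 0; 0 0 3 0; 0 0 0 1]
T3·…·T1 = [4 0 0 0; 0 -6 3/2 0; 0 0 3 0; 0 0 0 1]
T4·…·T1 = [4 0 -6 0; 0 -6 3/2 0; 0 0 3 0; 0 0 0 1]
T5·…·T1 = [-4 0 6 0; 0 -6 3/2 0; 0 0 3 0; 0 0 0 1]
T6·…·T1 = [-4 0 6 0; 0 -18 9/2 0; 0 0 3/2 0; 0 0 0 1]
det M = 108; M⁻¹ = [-1/4 0 1 0; 0 -1/18 1/6 0; 0 0 2/3 0; 0 0 0 1]
M⁻¹ · (-34, -45/2, -15/2)ᵀ = (1, 0, -5)ᵀ

p = (1, 0, -5)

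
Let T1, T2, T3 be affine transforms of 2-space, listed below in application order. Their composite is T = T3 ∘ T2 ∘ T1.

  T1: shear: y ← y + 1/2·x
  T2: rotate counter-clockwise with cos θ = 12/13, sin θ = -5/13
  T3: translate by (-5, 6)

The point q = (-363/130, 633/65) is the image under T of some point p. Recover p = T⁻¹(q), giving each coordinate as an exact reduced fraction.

T1 = [1 0 0; 1/2 1 0; 0 0 1]
T2·T1 = [29/26 5/13 0; 1/13 12/13 0; 0 0 1]
T3·…·T1 = [29/26 5/13 -5; 1/13 12/13 6; 0 0 1]
det M = 1; M⁻¹ = [12/13 -5/13 90/13; -1/13 29/26 -92/13; 0 0 1]
M⁻¹ · (-363/130, 633/65)ᵀ = (3/5, 4)ᵀ

p = (3/5, 4)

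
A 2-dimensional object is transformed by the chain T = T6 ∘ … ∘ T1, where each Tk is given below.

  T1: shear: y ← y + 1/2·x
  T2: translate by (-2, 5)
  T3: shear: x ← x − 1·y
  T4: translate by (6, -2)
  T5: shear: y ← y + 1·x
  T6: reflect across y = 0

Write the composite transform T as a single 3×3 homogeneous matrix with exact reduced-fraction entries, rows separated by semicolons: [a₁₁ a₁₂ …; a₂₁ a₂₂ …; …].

T1 = [1 0 0; 1/2 1 0; 0 0 1]
T2·T1 = [1 0 -2; 1/2 1 5; 0 0 1]
T3·…·T1 = [1/2 -1 -7; 1/2 1 5; 0 0 1]
T4·…·T1 = [1/2 -1 -1; 1/2 1 3; 0 0 1]
T5·…·T1 = [1/2 -1 -1; 1 0 2; 0 0 1]
T6·…·T1 = [1/2 -1 -1; -1 0 -2; 0 0 1]

T = [1/2 -1 -1; -1 0 -2; 0 0 1]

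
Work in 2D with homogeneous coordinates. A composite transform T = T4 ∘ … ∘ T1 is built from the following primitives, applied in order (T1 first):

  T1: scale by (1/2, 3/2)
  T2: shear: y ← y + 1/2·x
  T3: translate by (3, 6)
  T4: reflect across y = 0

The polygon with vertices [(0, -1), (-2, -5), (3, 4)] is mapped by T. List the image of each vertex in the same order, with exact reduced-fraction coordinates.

image vertices: (3, -9/2), (2, 2), (9/2, -51/4)

T1 scale by (1/2, 3/2): (0, -1) → (0, -3/2); (-2, -5) → (-1, -15/2); (3, 4) → (3/2, 6)
T2 shear: y ← y + 1/2·x: (0, -3/2) → (0, -3/2); (-1, -15/2) → (-1, -8); (3/2, 6) → (3/2, 27/4)
T3 translate by (3, 6): (0, -3/2) → (3, 9/2); (-1, -8) → (2, -2); (3/2, 27/4) → (9/2, 51/4)
T4 reflect across y = 0: (3, 9/2) → (3, -9/2); (2, -2) → (2, 2); (9/2, 51/4) → (9/2, -51/4)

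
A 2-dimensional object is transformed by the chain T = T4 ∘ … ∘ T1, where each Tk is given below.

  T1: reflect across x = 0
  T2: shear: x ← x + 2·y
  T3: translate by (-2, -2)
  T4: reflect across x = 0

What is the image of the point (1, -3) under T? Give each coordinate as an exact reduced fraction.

T(p) = (9, -5)

T1 reflect across x = 0: (1, -3) → (-1, -3)
T2 shear: x ← x + 2·y: (-1, -3) → (-7, -3)
T3 translate by (-2, -2): (-7, -3) → (-9, -5)
T4 reflect across x = 0: (-9, -5) → (9, -5)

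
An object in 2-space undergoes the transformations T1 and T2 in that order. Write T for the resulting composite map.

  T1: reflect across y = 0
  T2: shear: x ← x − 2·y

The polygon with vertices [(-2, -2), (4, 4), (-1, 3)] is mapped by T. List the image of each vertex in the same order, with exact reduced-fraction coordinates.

T1 reflect across y = 0: (-2, -2) → (-2, 2); (4, 4) → (4, -4); (-1, 3) → (-1, -3)
T2 shear: x ← x − 2·y: (-2, 2) → (-6, 2); (4, -4) → (12, -4); (-1, -3) → (5, -3)

image vertices: (-6, 2), (12, -4), (5, -3)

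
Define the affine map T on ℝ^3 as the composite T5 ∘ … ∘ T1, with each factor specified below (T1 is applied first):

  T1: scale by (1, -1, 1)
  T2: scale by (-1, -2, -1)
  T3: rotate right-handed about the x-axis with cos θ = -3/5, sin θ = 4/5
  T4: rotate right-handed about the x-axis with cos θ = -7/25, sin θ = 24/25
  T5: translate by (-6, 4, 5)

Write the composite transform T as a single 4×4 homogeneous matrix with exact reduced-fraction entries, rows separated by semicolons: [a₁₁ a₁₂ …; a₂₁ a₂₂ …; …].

T1 = [1 0 0 0; 0 -1 0 0; 0 0 1 0; 0 0 0 1]
T2·T1 = [-1 0 0 0; 0 2 0 0; 0 0 -1 0; 0 0 0 1]
T3·…·T1 = [-1 0 0 0; 0 -6/5 4/5 0; 0 8/5 3/5 0; 0 0 0 1]
T4·…·T1 = [-1 0 0 0; 0 -6/5 -4/5 0; 0 -8/5 3/5 0; 0 0 0 1]
T5·…·T1 = [-1 0 0 -6; 0 -6/5 -4/5 4; 0 -8/5 3/5 5; 0 0 0 1]

T = [-1 0 0 -6; 0 -6/5 -4/5 4; 0 -8/5 3/5 5; 0 0 0 1]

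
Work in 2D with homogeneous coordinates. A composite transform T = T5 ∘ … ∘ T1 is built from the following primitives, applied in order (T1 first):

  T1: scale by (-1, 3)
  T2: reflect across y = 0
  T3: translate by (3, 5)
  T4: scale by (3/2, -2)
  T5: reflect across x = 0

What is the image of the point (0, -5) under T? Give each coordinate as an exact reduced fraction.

T(p) = (-9/2, -40)

T1 scale by (-1, 3): (0, -5) → (0, -15)
T2 reflect across y = 0: (0, -15) → (0, 15)
T3 translate by (3, 5): (0, 15) → (3, 20)
T4 scale by (3/2, -2): (3, 20) → (9/2, -40)
T5 reflect across x = 0: (9/2, -40) → (-9/2, -40)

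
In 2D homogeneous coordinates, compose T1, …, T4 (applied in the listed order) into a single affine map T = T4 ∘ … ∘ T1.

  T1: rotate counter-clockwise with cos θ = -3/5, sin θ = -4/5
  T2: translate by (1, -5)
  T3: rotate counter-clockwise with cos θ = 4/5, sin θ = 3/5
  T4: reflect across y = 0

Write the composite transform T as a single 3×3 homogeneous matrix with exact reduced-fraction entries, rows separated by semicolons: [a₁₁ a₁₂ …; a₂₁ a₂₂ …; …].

T = [0 1 19/5; 1 0 17/5; 0 0 1]

T1 = [-3/5 4/5 0; -4/5 -3/5 0; 0 0 1]
T2·T1 = [-3/5 4/5 1; -4/5 -3/5 -5; 0 0 1]
T3·…·T1 = [0 1 19/5; -1 0 -17/5; 0 0 1]
T4·…·T1 = [0 1 19/5; 1 0 17/5; 0 0 1]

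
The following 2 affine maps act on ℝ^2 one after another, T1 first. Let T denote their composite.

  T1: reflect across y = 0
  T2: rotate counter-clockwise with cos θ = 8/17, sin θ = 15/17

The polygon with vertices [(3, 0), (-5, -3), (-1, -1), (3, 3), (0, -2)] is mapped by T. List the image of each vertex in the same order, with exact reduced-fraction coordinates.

T1 reflect across y = 0: (3, 0) → (3, 0); (-5, -3) → (-5, 3); (-1, -1) → (-1, 1); (3, 3) → (3, -3); (0, -2) → (0, 2)
T2 rotate counter-clockwise with cos θ = 8/17, sin θ = 15/17: (3, 0) → (24/17, 45/17); (-5, 3) → (-5, -3); (-1, 1) → (-23/17, -7/17); (3, -3) → (69/17, 21/17); (0, 2) → (-30/17, 16/17)

image vertices: (24/17, 45/17), (-5, -3), (-23/17, -7/17), (69/17, 21/17), (-30/17, 16/17)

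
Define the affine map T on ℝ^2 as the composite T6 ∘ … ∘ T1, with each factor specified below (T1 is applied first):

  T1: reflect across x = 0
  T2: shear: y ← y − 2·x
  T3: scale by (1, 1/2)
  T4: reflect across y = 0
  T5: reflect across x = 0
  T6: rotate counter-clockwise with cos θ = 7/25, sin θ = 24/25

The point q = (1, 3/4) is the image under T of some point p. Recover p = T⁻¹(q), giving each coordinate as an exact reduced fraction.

T1 = [-1 0 0; 0 1 0; 0 0 1]
T2·T1 = [-1 0 0; 2 1 0; 0 0 1]
T3·…·T1 = [-1 0 0; 1 1/2 0; 0 0 1]
T4·…·T1 = [-1 0 0; -1 -1/2 0; 0 0 1]
T5·…·T1 = [1 0 0; -1 -1/2 0; 0 0 1]
T6·…·T1 = [31/25 12/25 0; 17/25 -7/50 0; 0 0 1]
det M = -1/2; M⁻¹ = [7/25 24/25 0; 34/25 -62/25 0; 0 0 1]
M⁻¹ · (1, 3/4)ᵀ = (1, -1/2)ᵀ

p = (1, -1/2)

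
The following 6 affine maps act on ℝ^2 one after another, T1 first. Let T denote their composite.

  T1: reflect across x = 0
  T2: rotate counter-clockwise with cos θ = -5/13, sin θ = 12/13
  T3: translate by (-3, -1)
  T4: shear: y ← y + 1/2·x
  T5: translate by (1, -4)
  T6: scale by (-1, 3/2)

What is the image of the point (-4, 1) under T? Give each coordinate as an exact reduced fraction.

T(p) = (58/13, -345/52)

T1 reflect across x = 0: (-4, 1) → (4, 1)
T2 rotate counter-clockwise with cos θ = -5/13, sin θ = 12/13: (4, 1) → (-32/13, 43/13)
T3 translate by (-3, -1): (-32/13, 43/13) → (-71/13, 30/13)
T4 shear: y ← y + 1/2·x: (-71/13, 30/13) → (-71/13, -11/26)
T5 translate by (1, -4): (-71/13, -11/26) → (-58/13, -115/26)
T6 scale by (-1, 3/2): (-58/13, -115/26) → (58/13, -345/52)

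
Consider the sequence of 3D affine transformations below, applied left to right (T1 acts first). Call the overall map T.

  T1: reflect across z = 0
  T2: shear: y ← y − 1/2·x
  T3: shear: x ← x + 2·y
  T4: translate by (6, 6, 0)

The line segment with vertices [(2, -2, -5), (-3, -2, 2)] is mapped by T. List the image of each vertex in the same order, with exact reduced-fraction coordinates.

image vertices: (2, 3, 5), (2, 11/2, -2)

T1 reflect across z = 0: (2, -2, -5) → (2, -2, 5); (-3, -2, 2) → (-3, -2, -2)
T2 shear: y ← y − 1/2·x: (2, -2, 5) → (2, -3, 5); (-3, -2, -2) → (-3, -1/2, -2)
T3 shear: x ← x + 2·y: (2, -3, 5) → (-4, -3, 5); (-3, -1/2, -2) → (-4, -1/2, -2)
T4 translate by (6, 6, 0): (-4, -3, 5) → (2, 3, 5); (-4, -1/2, -2) → (2, 11/2, -2)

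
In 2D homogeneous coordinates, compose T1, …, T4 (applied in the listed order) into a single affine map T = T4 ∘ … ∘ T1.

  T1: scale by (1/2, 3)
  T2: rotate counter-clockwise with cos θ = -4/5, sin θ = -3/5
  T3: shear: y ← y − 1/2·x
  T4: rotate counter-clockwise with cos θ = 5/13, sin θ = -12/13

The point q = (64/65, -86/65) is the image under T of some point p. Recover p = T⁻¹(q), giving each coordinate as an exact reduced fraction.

T1 = [1/2 0 0; 0 3 0; 0 0 1]
T2·T1 = [-2/5 9/5 0; -3/10 -12/5 0; 0 0 1]
T3·…·T1 = [-2/5 9/5 0; -1/10 -33/10 0; 0 0 1]
T4·…·T1 = [-16/65 -153/65 0; 43/130 -381/130 0; 0 0 1]
det M = 3/2; M⁻¹ = [-127/65 102/65 0; -43/195 -32/195 0; 0 0 1]
M⁻¹ · (64/65, -86/65)ᵀ = (-4, 0)ᵀ

p = (-4, 0)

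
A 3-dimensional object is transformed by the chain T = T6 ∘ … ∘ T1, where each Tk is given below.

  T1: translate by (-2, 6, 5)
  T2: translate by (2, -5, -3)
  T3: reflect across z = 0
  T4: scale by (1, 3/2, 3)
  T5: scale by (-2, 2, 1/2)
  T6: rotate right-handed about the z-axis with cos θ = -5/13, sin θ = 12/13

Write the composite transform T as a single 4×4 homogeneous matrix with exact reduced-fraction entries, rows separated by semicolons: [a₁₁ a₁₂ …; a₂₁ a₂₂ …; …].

T1 = [1 0 0 -2; 0 1 0 6; 0 0 1 5; 0 0 0 1]
T2·T1 = [1 0 0 0; 0 1 0 1; 0 0 1 2; 0 0 0 1]
T3·…·T1 = [1 0 0 0; 0 1 0 1; 0 0 -1 -2; 0 0 0 1]
T4·…·T1 = [1 0 0 0; 0 3/2 0 3/2; 0 0 -3 -6; 0 0 0 1]
T5·…·T1 = [-2 0 0 0; 0 3 0 3; 0 0 -3/2 -3; 0 0 0 1]
T6·…·T1 = [10/13 -36/13 0 -36/13; -24/13 -15/13 0 -15/13; 0 0 -3/2 -3; 0 0 0 1]

T = [10/13 -36/13 0 -36/13; -24/13 -15/13 0 -15/13; 0 0 -3/2 -3; 0 0 0 1]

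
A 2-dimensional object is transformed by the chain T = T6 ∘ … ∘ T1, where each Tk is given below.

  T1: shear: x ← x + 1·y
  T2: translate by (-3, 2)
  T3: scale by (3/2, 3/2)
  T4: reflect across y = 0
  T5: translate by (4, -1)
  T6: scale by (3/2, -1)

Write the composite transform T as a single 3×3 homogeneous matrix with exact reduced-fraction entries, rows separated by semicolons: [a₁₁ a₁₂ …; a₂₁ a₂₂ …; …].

T1 = [1 1 0; 0 1 0; 0 0 1]
T2·T1 = [1 1 -3; 0 1 2; 0 0 1]
T3·…·T1 = [3/2 3/2 -9/2; 0 3/2 3; 0 0 1]
T4·…·T1 = [3/2 3/2 -9/2; 0 -3/2 -3; 0 0 1]
T5·…·T1 = [3/2 3/2 -1/2; 0 -3/2 -4; 0 0 1]
T6·…·T1 = [9/4 9/4 -3/4; 0 3/2 4; 0 0 1]

T = [9/4 9/4 -3/4; 0 3/2 4; 0 0 1]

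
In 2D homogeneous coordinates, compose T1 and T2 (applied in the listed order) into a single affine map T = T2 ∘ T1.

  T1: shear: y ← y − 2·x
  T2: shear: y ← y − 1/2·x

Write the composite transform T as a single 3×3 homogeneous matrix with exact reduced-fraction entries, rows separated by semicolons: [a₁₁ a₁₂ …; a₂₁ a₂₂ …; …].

T = [1 0 0; -5/2 1 0; 0 0 1]

T1 = [1 0 0; -2 1 0; 0 0 1]
T2·T1 = [1 0 0; -5/2 1 0; 0 0 1]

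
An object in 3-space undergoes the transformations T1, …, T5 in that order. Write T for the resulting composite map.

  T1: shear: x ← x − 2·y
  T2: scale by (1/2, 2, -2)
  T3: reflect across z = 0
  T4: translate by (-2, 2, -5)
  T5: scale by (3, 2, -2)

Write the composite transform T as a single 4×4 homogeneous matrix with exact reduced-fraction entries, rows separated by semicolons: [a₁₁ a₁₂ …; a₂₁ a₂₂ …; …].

T1 = [1 -2 0 0; 0 1 0 0; 0 0 1 0; 0 0 0 1]
T2·T1 = [1/2 -1 0 0; 0 2 0 0; 0 0 -2 0; 0 0 0 1]
T3·…·T1 = [1/2 -1 0 0; 0 2 0 0; 0 0 2 0; 0 0 0 1]
T4·…·T1 = [1/2 -1 0 -2; 0 2 0 2; 0 0 2 -5; 0 0 0 1]
T5·…·T1 = [3/2 -3 0 -6; 0 4 0 4; 0 0 -4 10; 0 0 0 1]

T = [3/2 -3 0 -6; 0 4 0 4; 0 0 -4 10; 0 0 0 1]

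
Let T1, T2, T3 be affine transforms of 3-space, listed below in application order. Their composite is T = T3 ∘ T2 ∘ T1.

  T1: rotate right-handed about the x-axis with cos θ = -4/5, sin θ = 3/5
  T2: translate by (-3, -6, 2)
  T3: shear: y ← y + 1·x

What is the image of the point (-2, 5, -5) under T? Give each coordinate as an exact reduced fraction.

T1 rotate right-handed about the x-axis with cos θ = -4/5, sin θ = 3/5: (-2, 5, -5) → (-2, -1, 7)
T2 translate by (-3, -6, 2): (-2, -1, 7) → (-5, -7, 9)
T3 shear: y ← y + 1·x: (-5, -7, 9) → (-5, -12, 9)

T(p) = (-5, -12, 9)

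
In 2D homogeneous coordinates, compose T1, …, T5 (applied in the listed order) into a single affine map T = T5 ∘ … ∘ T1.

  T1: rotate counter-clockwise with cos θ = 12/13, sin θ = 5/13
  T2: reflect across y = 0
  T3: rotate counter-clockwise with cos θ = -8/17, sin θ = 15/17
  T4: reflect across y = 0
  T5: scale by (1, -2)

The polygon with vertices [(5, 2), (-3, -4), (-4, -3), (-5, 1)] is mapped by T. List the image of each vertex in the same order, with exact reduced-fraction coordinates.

image vertices: (335/221, 2284/221), (-817/221, -1488/221), (-576/221, -1886/221), (25/17, -166/17)

T1 rotate counter-clockwise with cos θ = 12/13, sin θ = 5/13: (5, 2) → (50/13, 49/13); (-3, -4) → (-16/13, -63/13); (-4, -3) → (-33/13, -56/13); (-5, 1) → (-5, -1)
T2 reflect across y = 0: (50/13, 49/13) → (50/13, -49/13); (-16/13, -63/13) → (-16/13, 63/13); (-33/13, -56/13) → (-33/13, 56/13); (-5, -1) → (-5, 1)
T3 rotate counter-clockwise with cos θ = -8/17, sin θ = 15/17: (50/13, -49/13) → (335/221, 1142/221); (-16/13, 63/13) → (-817/221, -744/221); (-33/13, 56/13) → (-576/221, -943/221); (-5, 1) → (25/17, -83/17)
T4 reflect across y = 0: (335/221, 1142/221) → (335/221, -1142/221); (-817/221, -744/221) → (-817/221, 744/221); (-576/221, -943/221) → (-576/221, 943/221); (25/17, -83/17) → (25/17, 83/17)
T5 scale by (1, -2): (335/221, -1142/221) → (335/221, 2284/221); (-817/221, 744/221) → (-817/221, -1488/221); (-576/221, 943/221) → (-576/221, -1886/221); (25/17, 83/17) → (25/17, -166/17)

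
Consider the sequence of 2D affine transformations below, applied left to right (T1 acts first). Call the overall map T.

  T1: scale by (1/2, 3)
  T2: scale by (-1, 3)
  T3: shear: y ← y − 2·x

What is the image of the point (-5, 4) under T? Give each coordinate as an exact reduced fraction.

T1 scale by (1/2, 3): (-5, 4) → (-5/2, 12)
T2 scale by (-1, 3): (-5/2, 12) → (5/2, 36)
T3 shear: y ← y − 2·x: (5/2, 36) → (5/2, 31)

T(p) = (5/2, 31)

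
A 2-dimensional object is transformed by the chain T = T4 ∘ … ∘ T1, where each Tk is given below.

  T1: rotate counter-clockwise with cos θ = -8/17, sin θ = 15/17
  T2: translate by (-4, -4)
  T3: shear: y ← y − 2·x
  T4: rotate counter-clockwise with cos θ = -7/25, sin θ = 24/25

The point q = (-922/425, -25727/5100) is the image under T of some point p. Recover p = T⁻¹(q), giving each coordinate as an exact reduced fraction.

p = (-3/4, 2/3)

T1 = [-8/17 -15/17 0; 15/17 -8/17 0; 0 0 1]
T2·T1 = [-8/17 -15/17 -4; 15/17 -8/17 -4; 0 0 1]
T3·…·T1 = [-8/17 -15/17 -4; 31/17 22/17 4; 0 0 1]
T4·…·T1 = [-688/425 -423/425 -68/25; -409/425 -514/425 -124/25; 0 0 1]
det M = 1; M⁻¹ = [-514/425 423/425 28/17; 409/425 -688/425 -92/17; 0 0 1]
M⁻¹ · (-922/425, -25727/5100)ᵀ = (-3/4, 2/3)ᵀ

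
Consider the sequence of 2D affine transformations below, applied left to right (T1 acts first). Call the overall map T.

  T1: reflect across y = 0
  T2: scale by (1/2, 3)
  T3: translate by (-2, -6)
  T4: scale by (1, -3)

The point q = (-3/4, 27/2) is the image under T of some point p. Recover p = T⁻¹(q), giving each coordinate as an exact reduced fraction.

T1 = [1 0 0; 0 -1 0; 0 0 1]
T2·T1 = [1/2 0 0; 0 -3 0; 0 0 1]
T3·…·T1 = [1/2 0 -2; 0 -3 -6; 0 0 1]
T4·…·T1 = [1/2 0 -2; 0 9 18; 0 0 1]
det M = 9/2; M⁻¹ = [2 0 4; 0 1/9 -2; 0 0 1]
M⁻¹ · (-3/4, 27/2)ᵀ = (5/2, -1/2)ᵀ

p = (5/2, -1/2)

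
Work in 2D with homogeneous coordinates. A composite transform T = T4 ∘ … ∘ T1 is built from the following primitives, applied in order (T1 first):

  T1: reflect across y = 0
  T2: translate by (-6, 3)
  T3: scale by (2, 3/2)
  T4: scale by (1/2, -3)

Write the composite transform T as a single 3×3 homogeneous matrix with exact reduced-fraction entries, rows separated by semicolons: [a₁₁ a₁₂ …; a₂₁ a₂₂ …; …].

T1 = [1 0 0; 0 -1 0; 0 0 1]
T2·T1 = [1 0 -6; 0 -1 3; 0 0 1]
T3·…·T1 = [2 0 -12; 0 -3/2 9/2; 0 0 1]
T4·…·T1 = [1 0 -6; 0 9/2 -27/2; 0 0 1]

T = [1 0 -6; 0 9/2 -27/2; 0 0 1]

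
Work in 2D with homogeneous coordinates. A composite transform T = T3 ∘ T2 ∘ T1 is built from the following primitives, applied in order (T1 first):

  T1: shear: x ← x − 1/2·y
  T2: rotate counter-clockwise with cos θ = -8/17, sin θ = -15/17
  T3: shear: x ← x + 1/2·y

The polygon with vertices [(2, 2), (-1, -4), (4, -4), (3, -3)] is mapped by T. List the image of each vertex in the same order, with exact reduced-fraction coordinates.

image vertices: (13/34, -31/17), (-7/2, 1), (-137/17, -58/17), (-411/68, -87/34)

T1 shear: x ← x − 1/2·y: (2, 2) → (1, 2); (-1, -4) → (1, -4); (4, -4) → (6, -4); (3, -3) → (9/2, -3)
T2 rotate counter-clockwise with cos θ = -8/17, sin θ = -15/17: (1, 2) → (22/17, -31/17); (1, -4) → (-4, 1); (6, -4) → (-108/17, -58/17); (9/2, -3) → (-81/17, -87/34)
T3 shear: x ← x + 1/2·y: (22/17, -31/17) → (13/34, -31/17); (-4, 1) → (-7/2, 1); (-108/17, -58/17) → (-137/17, -58/17); (-81/17, -87/34) → (-411/68, -87/34)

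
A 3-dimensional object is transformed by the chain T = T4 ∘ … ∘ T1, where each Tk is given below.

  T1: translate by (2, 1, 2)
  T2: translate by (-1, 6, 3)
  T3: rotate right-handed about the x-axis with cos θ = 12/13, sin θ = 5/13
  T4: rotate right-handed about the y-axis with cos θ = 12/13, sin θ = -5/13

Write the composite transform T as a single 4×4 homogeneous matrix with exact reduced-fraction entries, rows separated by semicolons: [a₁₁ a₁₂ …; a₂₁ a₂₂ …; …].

T1 = [1 0 0 2; 0 1 0 1; 0 0 1 2; 0 0 0 1]
T2·T1 = [1 0 0 1; 0 1 0 7; 0 0 1 5; 0 0 0 1]
T3·…·T1 = [1 0 0 1; 0 12/13 -5/13 59/13; 0 5/13 12/13 95/13; 0 0 0 1]
T4·…·T1 = [12/13 -25/169 -60/169 -319/169; 0 12/13 -5/13 59/13; 5/13 60/169 144/169 1205/169; 0 0 0 1]

T = [12/13 -25/169 -60/169 -319/169; 0 12/13 -5/13 59/13; 5/13 60/169 144/169 1205/169; 0 0 0 1]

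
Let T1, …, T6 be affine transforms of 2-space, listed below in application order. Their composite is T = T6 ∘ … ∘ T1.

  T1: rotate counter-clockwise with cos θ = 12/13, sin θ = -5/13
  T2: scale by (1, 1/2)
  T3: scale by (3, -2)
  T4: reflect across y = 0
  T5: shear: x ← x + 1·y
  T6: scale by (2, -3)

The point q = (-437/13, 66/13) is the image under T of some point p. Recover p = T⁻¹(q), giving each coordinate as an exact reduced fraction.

p = (-4, -7/2)

T1 = [12/13 5/13 0; -5/13 12/13 0; 0 0 1]
T2·T1 = [12/13 5/13 0; -5/26 6/13 0; 0 0 1]
T3·…·T1 = [36/13 15/13 0; 5/13 -12/13 0; 0 0 1]
T4·…·T1 = [36/13 15/13 0; -5/13 12/13 0; 0 0 1]
T5·…·T1 = [31/13 27/13 0; -5/13 12/13 0; 0 0 1]
T6·…·T1 = [62/13 54/13 0; 15/13 -36/13 0; 0 0 1]
det M = -18; M⁻¹ = [2/13 3/13 0; 5/78 -31/117 0; 0 0 1]
M⁻¹ · (-437/13, 66/13)ᵀ = (-4, -7/2)ᵀ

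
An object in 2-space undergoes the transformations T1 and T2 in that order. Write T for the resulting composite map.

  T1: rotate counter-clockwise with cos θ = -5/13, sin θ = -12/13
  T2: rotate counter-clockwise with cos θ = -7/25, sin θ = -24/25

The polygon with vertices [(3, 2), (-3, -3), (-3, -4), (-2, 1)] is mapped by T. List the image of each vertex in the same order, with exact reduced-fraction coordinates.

T1 rotate counter-clockwise with cos θ = -5/13, sin θ = -12/13: (3, 2) → (9/13, -46/13); (-3, -3) → (-21/13, 51/13); (-3, -4) → (-33/13, 56/13); (-2, 1) → (22/13, 19/13)
T2 rotate counter-clockwise with cos θ = -7/25, sin θ = -24/25: (9/13, -46/13) → (-1167/325, 106/325); (-21/13, 51/13) → (1371/325, 147/325); (-33/13, 56/13) → (63/13, 16/13); (22/13, 19/13) → (302/325, -661/325)

image vertices: (-1167/325, 106/325), (1371/325, 147/325), (63/13, 16/13), (302/325, -661/325)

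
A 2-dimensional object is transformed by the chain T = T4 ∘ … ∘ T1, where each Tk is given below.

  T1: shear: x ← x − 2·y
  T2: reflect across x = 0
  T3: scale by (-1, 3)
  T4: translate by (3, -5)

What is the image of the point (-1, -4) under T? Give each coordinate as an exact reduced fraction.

T1 shear: x ← x − 2·y: (-1, -4) → (7, -4)
T2 reflect across x = 0: (7, -4) → (-7, -4)
T3 scale by (-1, 3): (-7, -4) → (7, -12)
T4 translate by (3, -5): (7, -12) → (10, -17)

T(p) = (10, -17)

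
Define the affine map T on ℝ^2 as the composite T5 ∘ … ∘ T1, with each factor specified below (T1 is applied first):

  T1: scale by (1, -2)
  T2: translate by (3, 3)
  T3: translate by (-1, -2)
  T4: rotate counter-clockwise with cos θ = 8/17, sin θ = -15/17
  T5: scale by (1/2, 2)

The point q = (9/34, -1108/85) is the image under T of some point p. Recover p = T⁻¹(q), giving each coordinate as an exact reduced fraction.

T1 = [1 0 0; 0 -2 0; 0 0 1]
T2·T1 = [1 0 3; 0 -2 3; 0 0 1]
T3·…·T1 = [1 0 2; 0 -2 1; 0 0 1]
T4·…·T1 = [8/17 -30/17 31/17; -15/17 -16/17 -22/17; 0 0 1]
T5·…·T1 = [4/17 -15/17 31/34; -30/17 -32/17 -44/17; 0 0 1]
det M = -2; M⁻¹ = [16/17 -15/34 -2; -15/17 -2/17 1/2; 0 0 1]
M⁻¹ · (9/34, -1108/85)ᵀ = (4, 9/5)ᵀ

p = (4, 9/5)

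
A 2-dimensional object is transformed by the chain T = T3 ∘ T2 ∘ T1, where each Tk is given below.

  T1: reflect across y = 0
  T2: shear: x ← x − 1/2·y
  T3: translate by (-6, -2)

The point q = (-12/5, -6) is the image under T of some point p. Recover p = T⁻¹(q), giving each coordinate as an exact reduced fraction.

p = (8/5, 4)

T1 = [1 0 0; 0 -1 0; 0 0 1]
T2·T1 = [1 1/2 0; 0 -1 0; 0 0 1]
T3·…·T1 = [1 1/2 -6; 0 -1 -2; 0 0 1]
det M = -1; M⁻¹ = [1 1/2 7; 0 -1 -2; 0 0 1]
M⁻¹ · (-12/5, -6)ᵀ = (8/5, 4)ᵀ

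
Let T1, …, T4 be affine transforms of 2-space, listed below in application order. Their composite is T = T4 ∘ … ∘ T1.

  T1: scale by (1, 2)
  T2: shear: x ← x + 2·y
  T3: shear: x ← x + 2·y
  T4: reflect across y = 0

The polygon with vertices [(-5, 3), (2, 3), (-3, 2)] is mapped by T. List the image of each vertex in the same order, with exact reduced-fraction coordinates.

T1 scale by (1, 2): (-5, 3) → (-5, 6); (2, 3) → (2, 6); (-3, 2) → (-3, 4)
T2 shear: x ← x + 2·y: (-5, 6) → (7, 6); (2, 6) → (14, 6); (-3, 4) → (5, 4)
T3 shear: x ← x + 2·y: (7, 6) → (19, 6); (14, 6) → (26, 6); (5, 4) → (13, 4)
T4 reflect across y = 0: (19, 6) → (19, -6); (26, 6) → (26, -6); (13, 4) → (13, -4)

image vertices: (19, -6), (26, -6), (13, -4)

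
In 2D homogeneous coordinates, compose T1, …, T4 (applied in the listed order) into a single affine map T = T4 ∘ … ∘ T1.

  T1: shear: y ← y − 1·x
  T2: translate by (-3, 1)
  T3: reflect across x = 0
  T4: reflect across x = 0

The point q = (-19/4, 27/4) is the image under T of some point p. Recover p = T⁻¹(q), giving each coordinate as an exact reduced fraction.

p = (-7/4, 4)

T1 = [1 0 0; -1 1 0; 0 0 1]
T2·T1 = [1 0 -3; -1 1 1; 0 0 1]
T3·…·T1 = [-1 0 3; -1 1 1; 0 0 1]
T4·…·T1 = [1 0 -3; -1 1 1; 0 0 1]
det M = 1; M⁻¹ = [1 0 3; 1 1 2; 0 0 1]
M⁻¹ · (-19/4, 27/4)ᵀ = (-7/4, 4)ᵀ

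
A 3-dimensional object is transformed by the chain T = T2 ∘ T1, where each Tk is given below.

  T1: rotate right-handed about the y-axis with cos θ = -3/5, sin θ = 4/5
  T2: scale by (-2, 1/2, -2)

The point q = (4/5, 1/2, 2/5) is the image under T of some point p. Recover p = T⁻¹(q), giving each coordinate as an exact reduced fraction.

T1 = [-3/5 0 4/5 0; 0 1 0 0; -4/5 0 -3/5 0; 0 0 0 1]
T2·T1 = [6/5 0 -8/5 0; 0 1/2 0 0; 8/5 0 6/5 0; 0 0 0 1]
det M = 2; M⁻¹ = [3/10 0 2/5 0; 0 2 0 0; -2/5 0 3/10 0; 0 0 0 1]
M⁻¹ · (4/5, 1/2, 2/5)ᵀ = (2/5, 1, -1/5)ᵀ

p = (2/5, 1, -1/5)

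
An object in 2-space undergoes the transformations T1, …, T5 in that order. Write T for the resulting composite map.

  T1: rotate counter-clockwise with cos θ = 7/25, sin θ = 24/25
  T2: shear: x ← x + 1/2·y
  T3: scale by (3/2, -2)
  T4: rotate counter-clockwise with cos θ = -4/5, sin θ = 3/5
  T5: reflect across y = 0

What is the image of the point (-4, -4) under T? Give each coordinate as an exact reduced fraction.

T(p) = (-156/25, 193/25)

T1 rotate counter-clockwise with cos θ = 7/25, sin θ = 24/25: (-4, -4) → (68/25, -124/25)
T2 shear: x ← x + 1/2·y: (68/25, -124/25) → (6/25, -124/25)
T3 scale by (3/2, -2): (6/25, -124/25) → (9/25, 248/25)
T4 rotate counter-clockwise with cos θ = -4/5, sin θ = 3/5: (9/25, 248/25) → (-156/25, -193/25)
T5 reflect across y = 0: (-156/25, -193/25) → (-156/25, 193/25)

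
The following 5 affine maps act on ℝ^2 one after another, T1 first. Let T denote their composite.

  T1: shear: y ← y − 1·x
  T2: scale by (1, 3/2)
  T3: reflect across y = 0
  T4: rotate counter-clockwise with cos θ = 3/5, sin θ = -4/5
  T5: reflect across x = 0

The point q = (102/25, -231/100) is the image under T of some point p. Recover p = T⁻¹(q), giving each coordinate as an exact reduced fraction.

p = (-3/5, 5/2)

T1 = [1 0 0; -1 1 0; 0 0 1]
T2·T1 = [1 0 0; -3/2 3/2 0; 0 0 1]
T3·…·T1 = [1 0 0; 3/2 -3/2 0; 0 0 1]
T4·…·T1 = [9/5 -6/5 0; 1/10 -9/10 0; 0 0 1]
T5·…·T1 = [-9/5 6/5 0; 1/10 -9/10 0; 0 0 1]
det M = 3/2; M⁻¹ = [-3/5 -4/5 0; -1/15 -6/5 0; 0 0 1]
M⁻¹ · (102/25, -231/100)ᵀ = (-3/5, 5/2)ᵀ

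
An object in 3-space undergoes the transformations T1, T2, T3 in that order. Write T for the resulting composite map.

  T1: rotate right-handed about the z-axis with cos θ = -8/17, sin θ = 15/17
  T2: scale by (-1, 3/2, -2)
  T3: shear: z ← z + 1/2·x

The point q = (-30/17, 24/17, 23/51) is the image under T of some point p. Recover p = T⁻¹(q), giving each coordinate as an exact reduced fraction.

p = (0, -2, -2/3)

T1 = [-8/17 -15/17 0 0; 15/17 -8/17 0 0; 0 0 1 0; 0 0 0 1]
T2·T1 = [8/17 15/17 0 0; 45/34 -12/17 0 0; 0 0 -2 0; 0 0 0 1]
T3·…·T1 = [8/17 15/17 0 0; 45/34 -12/17 0 0; 4/17 15/34 -2 0; 0 0 0 1]
det M = 3; M⁻¹ = [8/17 10/17 0 0; 15/17 -16/51 0 0; 1/4 0 -1/2 0; 0 0 0 1]
M⁻¹ · (-30/17, 24/17, 23/51)ᵀ = (0, -2, -2/3)ᵀ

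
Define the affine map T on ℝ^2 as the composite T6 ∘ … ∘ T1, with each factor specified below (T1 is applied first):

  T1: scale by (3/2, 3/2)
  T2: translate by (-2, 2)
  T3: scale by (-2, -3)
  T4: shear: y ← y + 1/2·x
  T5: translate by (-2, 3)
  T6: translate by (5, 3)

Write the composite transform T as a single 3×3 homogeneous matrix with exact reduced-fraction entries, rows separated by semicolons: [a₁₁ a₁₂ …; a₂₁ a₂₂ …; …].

T1 = [3/2 0 0; 0 3/2 0; 0 0 1]
T2·T1 = [3/2 0 -2; 0 3/2 2; 0 0 1]
T3·…·T1 = [-3 0 4; 0 -9/2 -6; 0 0 1]
T4·…·T1 = [-3 0 4; -3/2 -9/2 -4; 0 0 1]
T5·…·T1 = [-3 0 2; -3/2 -9/2 -1; 0 0 1]
T6·…·T1 = [-3 0 7; -3/2 -9/2 2; 0 0 1]

T = [-3 0 7; -3/2 -9/2 2; 0 0 1]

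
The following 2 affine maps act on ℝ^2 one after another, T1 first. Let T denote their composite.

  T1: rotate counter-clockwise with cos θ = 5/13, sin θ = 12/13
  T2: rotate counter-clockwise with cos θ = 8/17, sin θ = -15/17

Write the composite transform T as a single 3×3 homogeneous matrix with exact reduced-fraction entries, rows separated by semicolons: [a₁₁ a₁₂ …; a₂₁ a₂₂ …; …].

T = [220/221 -21/221 0; 21/221 220/221 0; 0 0 1]

T1 = [5/13 -12/13 0; 12/13 5/13 0; 0 0 1]
T2·T1 = [220/221 -21/221 0; 21/221 220/221 0; 0 0 1]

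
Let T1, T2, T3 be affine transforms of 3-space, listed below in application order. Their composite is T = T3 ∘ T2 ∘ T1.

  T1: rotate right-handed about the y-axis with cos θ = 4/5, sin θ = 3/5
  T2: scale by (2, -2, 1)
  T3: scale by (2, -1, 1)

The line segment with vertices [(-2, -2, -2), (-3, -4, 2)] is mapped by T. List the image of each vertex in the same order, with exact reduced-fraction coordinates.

T1 rotate right-handed about the y-axis with cos θ = 4/5, sin θ = 3/5: (-2, -2, -2) → (-14/5, -2, -2/5); (-3, -4, 2) → (-6/5, -4, 17/5)
T2 scale by (2, -2, 1): (-14/5, -2, -2/5) → (-28/5, 4, -2/5); (-6/5, -4, 17/5) → (-12/5, 8, 17/5)
T3 scale by (2, -1, 1): (-28/5, 4, -2/5) → (-56/5, -4, -2/5); (-12/5, 8, 17/5) → (-24/5, -8, 17/5)

image vertices: (-56/5, -4, -2/5), (-24/5, -8, 17/5)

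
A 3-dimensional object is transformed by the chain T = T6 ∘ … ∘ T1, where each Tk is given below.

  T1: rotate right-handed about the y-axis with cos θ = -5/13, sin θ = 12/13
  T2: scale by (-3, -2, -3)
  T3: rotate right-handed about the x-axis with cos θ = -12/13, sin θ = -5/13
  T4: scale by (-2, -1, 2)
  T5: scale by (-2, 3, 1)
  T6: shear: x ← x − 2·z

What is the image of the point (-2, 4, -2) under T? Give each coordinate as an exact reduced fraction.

T1 rotate right-handed about the y-axis with cos θ = -5/13, sin θ = 12/13: (-2, 4, -2) → (-14/13, 4, 34/13)
T2 scale by (-3, -2, -3): (-14/13, 4, 34/13) → (42/13, -8, -102/13)
T3 rotate right-handed about the x-axis with cos θ = -12/13, sin θ = -5/13: (42/13, -8, -102/13) → (42/13, 738/169, 1744/169)
T4 scale by (-2, -1, 2): (42/13, 738/169, 1744/169) → (-84/13, -738/169, 3488/169)
T5 scale by (-2, 3, 1): (-84/13, -738/169, 3488/169) → (168/13, -2214/169, 3488/169)
T6 shear: x ← x − 2·z: (168/13, -2214/169, 3488/169) → (-4792/169, -2214/169, 3488/169)

T(p) = (-4792/169, -2214/169, 3488/169)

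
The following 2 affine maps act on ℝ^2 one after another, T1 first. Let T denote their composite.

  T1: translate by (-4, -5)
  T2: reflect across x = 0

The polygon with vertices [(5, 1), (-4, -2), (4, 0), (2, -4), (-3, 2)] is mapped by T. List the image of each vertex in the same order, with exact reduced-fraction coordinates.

T1 translate by (-4, -5): (5, 1) → (1, -4); (-4, -2) → (-8, -7); (4, 0) → (0, -5); (2, -4) → (-2, -9); (-3, 2) → (-7, -3)
T2 reflect across x = 0: (1, -4) → (-1, -4); (-8, -7) → (8, -7); (0, -5) → (0, -5); (-2, -9) → (2, -9); (-7, -3) → (7, -3)

image vertices: (-1, -4), (8, -7), (0, -5), (2, -9), (7, -3)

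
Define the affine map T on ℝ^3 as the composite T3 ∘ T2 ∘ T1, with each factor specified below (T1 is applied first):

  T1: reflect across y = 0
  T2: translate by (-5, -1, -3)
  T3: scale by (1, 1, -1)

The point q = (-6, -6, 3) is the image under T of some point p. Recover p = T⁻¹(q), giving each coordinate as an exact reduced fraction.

p = (-1, 5, 0)

T1 = [1 0 0 0; 0 -1 0 0; 0 0 1 0; 0 0 0 1]
T2·T1 = [1 0 0 -5; 0 -1 0 -1; 0 0 1 -3; 0 0 0 1]
T3·…·T1 = [1 0 0 -5; 0 -1 0 -1; 0 0 -1 3; 0 0 0 1]
det M = 1; M⁻¹ = [1 0 0 5; 0 -1 0 -1; 0 0 -1 3; 0 0 0 1]
M⁻¹ · (-6, -6, 3)ᵀ = (-1, 5, 0)ᵀ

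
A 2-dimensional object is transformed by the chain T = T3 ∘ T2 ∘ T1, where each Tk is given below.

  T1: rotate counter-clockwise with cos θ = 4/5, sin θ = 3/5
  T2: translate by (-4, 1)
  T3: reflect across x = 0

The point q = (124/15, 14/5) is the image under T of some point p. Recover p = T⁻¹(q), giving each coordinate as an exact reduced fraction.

p = (-7/3, 4)

T1 = [4/5 -3/5 0; 3/5 4/5 0; 0 0 1]
T2·T1 = [4/5 -3/5 -4; 3/5 4/5 1; 0 0 1]
T3·…·T1 = [-4/5 3/5 4; 3/5 4/5 1; 0 0 1]
det M = -1; M⁻¹ = [-4/5 3/5 13/5; 3/5 4/5 -16/5; 0 0 1]
M⁻¹ · (124/15, 14/5)ᵀ = (-7/3, 4)ᵀ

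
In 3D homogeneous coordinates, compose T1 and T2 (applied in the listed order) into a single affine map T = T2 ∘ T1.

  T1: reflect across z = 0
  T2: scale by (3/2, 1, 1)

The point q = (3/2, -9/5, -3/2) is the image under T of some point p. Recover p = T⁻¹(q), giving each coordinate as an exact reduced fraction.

T1 = [1 0 0 0; 0 1 0 0; 0 0 -1 0; 0 0 0 1]
T2·T1 = [3/2 0 0 0; 0 1 0 0; 0 0 -1 0; 0 0 0 1]
det M = -3/2; M⁻¹ = [2/3 0 0 0; 0 1 0 0; 0 0 -1 0; 0 0 0 1]
M⁻¹ · (3/2, -9/5, -3/2)ᵀ = (1, -9/5, 3/2)ᵀ

p = (1, -9/5, 3/2)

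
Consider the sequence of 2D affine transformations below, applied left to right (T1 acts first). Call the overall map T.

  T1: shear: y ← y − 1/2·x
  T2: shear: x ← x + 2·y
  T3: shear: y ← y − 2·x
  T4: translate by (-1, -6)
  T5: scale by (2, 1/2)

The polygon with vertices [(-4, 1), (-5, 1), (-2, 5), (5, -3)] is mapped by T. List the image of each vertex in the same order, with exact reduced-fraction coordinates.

image vertices: (2, -7/2), (2, -13/4), (18, -10), (-14, 1/4)

T1 shear: y ← y − 1/2·x: (-4, 1) → (-4, 3); (-5, 1) → (-5, 7/2); (-2, 5) → (-2, 6); (5, -3) → (5, -11/2)
T2 shear: x ← x + 2·y: (-4, 3) → (2, 3); (-5, 7/2) → (2, 7/2); (-2, 6) → (10, 6); (5, -11/2) → (-6, -11/2)
T3 shear: y ← y − 2·x: (2, 3) → (2, -1); (2, 7/2) → (2, -1/2); (10, 6) → (10, -14); (-6, -11/2) → (-6, 13/2)
T4 translate by (-1, -6): (2, -1) → (1, -7); (2, -1/2) → (1, -13/2); (10, -14) → (9, -20); (-6, 13/2) → (-7, 1/2)
T5 scale by (2, 1/2): (1, -7) → (2, -7/2); (1, -13/2) → (2, -13/4); (9, -20) → (18, -10); (-7, 1/2) → (-14, 1/4)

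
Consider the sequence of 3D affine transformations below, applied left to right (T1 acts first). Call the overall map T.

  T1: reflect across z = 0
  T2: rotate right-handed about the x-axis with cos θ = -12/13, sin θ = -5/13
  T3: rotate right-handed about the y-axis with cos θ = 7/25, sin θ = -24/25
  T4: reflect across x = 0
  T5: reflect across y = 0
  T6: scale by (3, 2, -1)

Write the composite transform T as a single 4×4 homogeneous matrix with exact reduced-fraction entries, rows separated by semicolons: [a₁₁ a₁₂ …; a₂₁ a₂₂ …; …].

T = [-21/25 -72/65 864/325 0; 0 24/13 10/13 0; -24/25 7/65 -84/325 0; 0 0 0 1]

T1 = [1 0 0 0; 0 1 0 0; 0 0 -1 0; 0 0 0 1]
T2·T1 = [1 0 0 0; 0 -12/13 -5/13 0; 0 -5/13 12/13 0; 0 0 0 1]
T3·…·T1 = [7/25 24/65 -288/325 0; 0 -12/13 -5/13 0; 24/25 -7/65 84/325 0; 0 0 0 1]
T4·…·T1 = [-7/25 -24/65 288/325 0; 0 -12/13 -5/13 0; 24/25 -7/65 84/325 0; 0 0 0 1]
T5·…·T1 = [-7/25 -24/65 288/325 0; 0 12/13 5/13 0; 24/25 -7/65 84/325 0; 0 0 0 1]
T6·…·T1 = [-21/25 -72/65 864/325 0; 0 24/13 10/13 0; -24/25 7/65 -84/325 0; 0 0 0 1]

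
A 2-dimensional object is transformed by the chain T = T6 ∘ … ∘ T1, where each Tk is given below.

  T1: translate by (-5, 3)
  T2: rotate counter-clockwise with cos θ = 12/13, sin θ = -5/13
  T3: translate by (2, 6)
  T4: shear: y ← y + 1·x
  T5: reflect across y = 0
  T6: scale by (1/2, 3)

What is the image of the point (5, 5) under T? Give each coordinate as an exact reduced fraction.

T(p) = (33/13, -720/13)

T1 translate by (-5, 3): (5, 5) → (0, 8)
T2 rotate counter-clockwise with cos θ = 12/13, sin θ = -5/13: (0, 8) → (40/13, 96/13)
T3 translate by (2, 6): (40/13, 96/13) → (66/13, 174/13)
T4 shear: y ← y + 1·x: (66/13, 174/13) → (66/13, 240/13)
T5 reflect across y = 0: (66/13, 240/13) → (66/13, -240/13)
T6 scale by (1/2, 3): (66/13, -240/13) → (33/13, -720/13)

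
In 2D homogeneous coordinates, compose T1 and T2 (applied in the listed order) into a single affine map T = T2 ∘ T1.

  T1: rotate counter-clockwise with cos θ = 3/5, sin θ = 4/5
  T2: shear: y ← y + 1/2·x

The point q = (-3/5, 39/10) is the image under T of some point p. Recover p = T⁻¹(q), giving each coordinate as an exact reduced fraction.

T1 = [3/5 -4/5 0; 4/5 3/5 0; 0 0 1]
T2·T1 = [3/5 -4/5 0; 11/10 1/5 0; 0 0 1]
det M = 1; M⁻¹ = [1/5 4/5 0; -11/10 3/5 0; 0 0 1]
M⁻¹ · (-3/5, 39/10)ᵀ = (3, 3)ᵀ

p = (3, 3)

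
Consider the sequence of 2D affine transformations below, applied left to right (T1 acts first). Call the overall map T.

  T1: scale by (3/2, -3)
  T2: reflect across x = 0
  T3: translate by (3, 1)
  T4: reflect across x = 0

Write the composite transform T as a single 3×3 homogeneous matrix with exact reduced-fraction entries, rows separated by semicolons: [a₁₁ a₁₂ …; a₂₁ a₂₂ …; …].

T1 = [3/2 0 0; 0 -3 0; 0 0 1]
T2·T1 = [-3/2 0 0; 0 -3 0; 0 0 1]
T3·…·T1 = [-3/2 0 3; 0 -3 1; 0 0 1]
T4·…·T1 = [3/2 0 -3; 0 -3 1; 0 0 1]

T = [3/2 0 -3; 0 -3 1; 0 0 1]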